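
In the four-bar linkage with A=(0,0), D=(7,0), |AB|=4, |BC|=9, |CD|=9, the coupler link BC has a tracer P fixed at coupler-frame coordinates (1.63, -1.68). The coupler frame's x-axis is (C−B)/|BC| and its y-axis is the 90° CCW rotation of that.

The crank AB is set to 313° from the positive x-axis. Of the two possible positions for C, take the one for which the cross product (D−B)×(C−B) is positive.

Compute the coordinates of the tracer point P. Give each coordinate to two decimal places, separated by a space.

A=(0,0), D=(7.00,0)
B = A + 4.00·(cos313°, sin313°) = (2.7280, -2.9254)
|BD| = 5.1777
circle(B,9.00) ∩ circle(D,9.00): a=2.5888, h=8.6196
  candidates: C₊=(-0.0062,5.6492) cross=44.629; C₋=(9.7342,-8.5746) cross=-44.629
  mode + wants cross > 0 → take C=(-0.0062,5.6492) (cross=44.629)
ex = (C−B)/|BC| = (-0.3038,0.9527); ey = (-0.9527,-0.3038)
P = B + 1.63·ex + -1.68·ey = (3.8334,-0.8621)

3.83 -0.86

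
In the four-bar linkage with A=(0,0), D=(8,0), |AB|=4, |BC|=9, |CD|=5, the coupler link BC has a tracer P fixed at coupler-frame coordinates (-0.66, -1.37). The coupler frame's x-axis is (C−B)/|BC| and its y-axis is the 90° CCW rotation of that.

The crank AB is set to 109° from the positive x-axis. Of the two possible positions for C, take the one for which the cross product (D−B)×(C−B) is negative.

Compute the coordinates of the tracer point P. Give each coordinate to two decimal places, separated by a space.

A=(0,0), D=(8.00,0)
B = A + 4.00·(cos109°, sin109°) = (-1.3023, 3.7821)
|BD| = 10.0417
circle(B,9.00) ∩ circle(D,5.00): a=7.8092, h=4.4739
  candidates: C₊=(7.6169,4.9853) cross=44.926; C₋=(4.2469,-3.3036) cross=-44.926
  mode - wants cross < 0 → take C=(4.2469,-3.3036) (cross=-44.926)
ex = (C−B)/|BC| = (0.6166,-0.7873); ey = (0.7873,0.6166)
P = B + -0.66·ex + -1.37·ey = (-2.7878,3.4570)

-2.79 3.46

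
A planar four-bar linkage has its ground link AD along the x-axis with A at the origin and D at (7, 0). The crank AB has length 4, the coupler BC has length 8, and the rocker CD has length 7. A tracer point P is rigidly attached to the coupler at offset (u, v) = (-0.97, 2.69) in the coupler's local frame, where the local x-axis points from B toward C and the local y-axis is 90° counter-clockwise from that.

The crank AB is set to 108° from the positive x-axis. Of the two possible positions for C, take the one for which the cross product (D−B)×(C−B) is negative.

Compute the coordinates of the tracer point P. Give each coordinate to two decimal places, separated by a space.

1.04 5.53

A=(0,0), D=(7.00,0)
B = A + 4.00·(cos108°, sin108°) = (-1.2361, 3.8042)
|BD| = 9.0722
circle(B,8.00) ∩ circle(D,7.00): a=5.3628, h=5.9364
  candidates: C₊=(6.1218,6.9447) cross=53.856; C₋=(1.1432,-3.8338) cross=-53.856
  mode - wants cross < 0 → take C=(1.1432,-3.8338) (cross=-53.856)
ex = (C−B)/|BC| = (0.2974,-0.9548); ey = (0.9548,0.2974)
P = B + -0.97·ex + 2.69·ey = (1.0437,5.5304)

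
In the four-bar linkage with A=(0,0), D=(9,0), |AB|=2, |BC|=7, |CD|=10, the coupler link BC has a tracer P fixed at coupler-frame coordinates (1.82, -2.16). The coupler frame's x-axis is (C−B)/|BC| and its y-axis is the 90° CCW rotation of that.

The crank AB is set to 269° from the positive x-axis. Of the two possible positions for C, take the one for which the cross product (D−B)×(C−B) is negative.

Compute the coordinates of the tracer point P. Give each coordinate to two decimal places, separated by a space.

-1.09 -4.62

A=(0,0), D=(9.00,0)
B = A + 2.00·(cos269°, sin269°) = (-0.0349, -1.9997)
|BD| = 9.2536
circle(B,7.00) ∩ circle(D,10.00): a=1.8711, h=6.7453
  candidates: C₊=(0.3343,4.9906) cross=62.418; C₋=(3.2496,-8.1813) cross=-62.418
  mode - wants cross < 0 → take C=(3.2496,-8.1813) (cross=-62.418)
ex = (C−B)/|BC| = (0.4692,-0.8831); ey = (0.8831,0.4692)
P = B + 1.82·ex + -2.16·ey = (-1.0884,-4.6204)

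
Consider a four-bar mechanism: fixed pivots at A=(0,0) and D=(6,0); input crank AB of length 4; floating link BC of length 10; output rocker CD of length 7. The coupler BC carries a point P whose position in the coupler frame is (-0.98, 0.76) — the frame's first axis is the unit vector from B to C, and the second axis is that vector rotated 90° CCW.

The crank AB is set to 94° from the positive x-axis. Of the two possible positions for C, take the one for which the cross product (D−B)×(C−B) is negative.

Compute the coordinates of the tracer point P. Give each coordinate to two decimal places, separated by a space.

A=(0,0), D=(6.00,0)
B = A + 4.00·(cos94°, sin94°) = (-0.2790, 3.9903)
|BD| = 7.4396
circle(B,10.00) ∩ circle(D,7.00): a=7.1474, h=6.9939
  candidates: C₊=(9.5045,6.0596) cross=52.032; C₋=(2.0022,-5.7461) cross=-52.032
  mode - wants cross < 0 → take C=(2.0022,-5.7461) (cross=-52.032)
ex = (C−B)/|BC| = (0.2281,-0.9736); ey = (0.9736,0.2281)
P = B + -0.98·ex + 0.76·ey = (0.2374,5.1178)

0.24 5.12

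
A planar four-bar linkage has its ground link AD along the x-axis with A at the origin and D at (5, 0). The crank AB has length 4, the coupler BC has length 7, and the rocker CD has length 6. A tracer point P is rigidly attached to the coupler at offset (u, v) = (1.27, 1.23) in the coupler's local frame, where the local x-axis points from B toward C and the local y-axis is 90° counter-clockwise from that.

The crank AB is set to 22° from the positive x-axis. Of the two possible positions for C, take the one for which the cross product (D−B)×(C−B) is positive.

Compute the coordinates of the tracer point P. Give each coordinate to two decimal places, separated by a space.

A=(0,0), D=(5.00,0)
B = A + 4.00·(cos22°, sin22°) = (3.7087, 1.4984)
|BD| = 1.9780
circle(B,7.00) ∩ circle(D,6.00): a=4.2751, h=5.5429
  candidates: C₊=(10.6984,1.8783) cross=10.964; C₋=(2.3006,-5.3585) cross=-10.964
  mode + wants cross > 0 → take C=(10.6984,1.8783) (cross=10.964)
ex = (C−B)/|BC| = (0.9985,0.0543); ey = (-0.0543,0.9985)
P = B + 1.27·ex + 1.23·ey = (4.9101,2.7955)

4.91 2.80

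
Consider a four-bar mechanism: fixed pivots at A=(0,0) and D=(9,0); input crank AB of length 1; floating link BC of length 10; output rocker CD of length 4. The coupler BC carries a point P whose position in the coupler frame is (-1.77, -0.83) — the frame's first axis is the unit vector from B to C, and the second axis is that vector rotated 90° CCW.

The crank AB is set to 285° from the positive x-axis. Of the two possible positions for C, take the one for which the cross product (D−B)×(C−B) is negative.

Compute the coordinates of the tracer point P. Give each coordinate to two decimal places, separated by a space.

A=(0,0), D=(9.00,0)
B = A + 1.00·(cos285°, sin285°) = (0.2588, -0.9659)
|BD| = 8.7944
circle(B,10.00) ∩ circle(D,4.00): a=9.1730, h=3.9820
  candidates: C₊=(8.9389,3.9995) cross=35.020; C₋=(9.8137,-3.9164) cross=-35.020
  mode - wants cross < 0 → take C=(9.8137,-3.9164) (cross=-35.020)
ex = (C−B)/|BC| = (0.9555,-0.2950); ey = (0.2950,0.9555)
P = B + -1.77·ex + -0.83·ey = (-1.6773,-1.2367)

-1.68 -1.24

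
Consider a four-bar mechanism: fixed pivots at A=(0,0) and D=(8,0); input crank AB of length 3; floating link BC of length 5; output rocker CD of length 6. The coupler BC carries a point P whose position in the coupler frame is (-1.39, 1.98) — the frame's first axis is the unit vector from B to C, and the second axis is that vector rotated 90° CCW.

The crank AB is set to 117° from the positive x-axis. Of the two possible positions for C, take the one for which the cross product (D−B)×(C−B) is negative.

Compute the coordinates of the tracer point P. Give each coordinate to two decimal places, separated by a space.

-0.88 5.04

A=(0,0), D=(8.00,0)
B = A + 3.00·(cos117°, sin117°) = (-1.3620, 2.6730)
|BD| = 9.7361
circle(B,5.00) ∩ circle(D,6.00): a=4.3031, h=2.5462
  candidates: C₊=(3.4749,3.9399) cross=24.790; C₋=(2.0768,-0.9567) cross=-24.790
  mode - wants cross < 0 → take C=(2.0768,-0.9567) (cross=-24.790)
ex = (C−B)/|BC| = (0.6877,-0.7259); ey = (0.7259,0.6877)
P = B + -1.39·ex + 1.98·ey = (-0.8806,5.0438)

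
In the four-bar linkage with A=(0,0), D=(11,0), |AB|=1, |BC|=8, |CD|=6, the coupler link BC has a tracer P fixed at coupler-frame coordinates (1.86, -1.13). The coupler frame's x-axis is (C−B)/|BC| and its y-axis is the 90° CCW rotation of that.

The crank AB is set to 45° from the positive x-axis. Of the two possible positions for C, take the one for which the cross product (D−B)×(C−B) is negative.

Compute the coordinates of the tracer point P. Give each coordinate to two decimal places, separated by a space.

1.43 -1.35

A=(0,0), D=(11.00,0)
B = A + 1.00·(cos45°, sin45°) = (0.7071, 0.7071)
|BD| = 10.3172
circle(B,8.00) ∩ circle(D,6.00): a=6.5155, h=4.6420
  candidates: C₊=(7.5255,4.8916) cross=47.892; C₋=(6.8892,-4.3705) cross=-47.892
  mode - wants cross < 0 → take C=(6.8892,-4.3705) (cross=-47.892)
ex = (C−B)/|BC| = (0.7728,-0.6347); ey = (0.6347,0.7728)
P = B + 1.86·ex + -1.13·ey = (1.4272,-1.3467)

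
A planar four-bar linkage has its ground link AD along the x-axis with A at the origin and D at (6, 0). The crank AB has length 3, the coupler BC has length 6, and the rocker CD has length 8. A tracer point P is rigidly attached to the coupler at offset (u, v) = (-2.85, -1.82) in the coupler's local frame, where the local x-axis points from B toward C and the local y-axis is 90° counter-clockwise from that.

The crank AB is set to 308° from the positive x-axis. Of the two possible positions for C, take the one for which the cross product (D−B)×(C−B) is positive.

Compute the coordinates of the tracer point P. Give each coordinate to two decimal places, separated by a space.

A=(0,0), D=(6.00,0)
B = A + 3.00·(cos308°, sin308°) = (1.8470, -2.3640)
|BD| = 4.7787
circle(B,6.00) ∩ circle(D,8.00): a=-0.5403, h=5.9756
  candidates: C₊=(-1.5787,2.5619) cross=28.556; C₋=(4.3336,-7.8245) cross=-28.556
  mode + wants cross > 0 → take C=(-1.5787,2.5619) (cross=28.556)
ex = (C−B)/|BC| = (-0.5709,0.8210); ey = (-0.8210,-0.5709)
P = B + -2.85·ex + -1.82·ey = (4.9684,-3.6647)

4.97 -3.66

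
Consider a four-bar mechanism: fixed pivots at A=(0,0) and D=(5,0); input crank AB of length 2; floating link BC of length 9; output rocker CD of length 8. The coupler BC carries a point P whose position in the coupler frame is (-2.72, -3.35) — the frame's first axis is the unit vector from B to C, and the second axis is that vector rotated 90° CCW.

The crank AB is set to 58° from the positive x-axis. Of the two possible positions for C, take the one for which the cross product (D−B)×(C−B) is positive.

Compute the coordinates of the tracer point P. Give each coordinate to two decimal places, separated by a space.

1.09 -2.62

A=(0,0), D=(5.00,0)
B = A + 2.00·(cos58°, sin58°) = (1.0598, 1.6961)
|BD| = 4.2897
circle(B,9.00) ∩ circle(D,8.00): a=4.1263, h=7.9983
  candidates: C₊=(8.0124,7.4112) cross=34.311; C₋=(1.6875,-7.2820) cross=-34.311
  mode + wants cross > 0 → take C=(8.0124,7.4112) (cross=34.311)
ex = (C−B)/|BC| = (0.7725,0.6350); ey = (-0.6350,0.7725)
P = B + -2.72·ex + -3.35·ey = (1.0859,-2.6190)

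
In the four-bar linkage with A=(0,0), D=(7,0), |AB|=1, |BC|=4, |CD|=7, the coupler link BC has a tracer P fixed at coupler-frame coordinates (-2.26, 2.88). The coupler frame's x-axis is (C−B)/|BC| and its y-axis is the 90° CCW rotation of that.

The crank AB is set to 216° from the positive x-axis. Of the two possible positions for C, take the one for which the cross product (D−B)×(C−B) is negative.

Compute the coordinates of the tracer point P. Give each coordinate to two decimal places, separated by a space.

A=(0,0), D=(7.00,0)
B = A + 1.00·(cos216°, sin216°) = (-0.8090, -0.5878)
|BD| = 7.8311
circle(B,4.00) ∩ circle(D,7.00): a=1.8086, h=3.5678
  candidates: C₊=(0.7267,3.1057) cross=27.940; C₋=(1.2622,-4.0098) cross=-27.940
  mode - wants cross < 0 → take C=(1.2622,-4.0098) (cross=-27.940)
ex = (C−B)/|BC| = (0.5178,-0.8555); ey = (0.8555,0.5178)
P = B + -2.26·ex + 2.88·ey = (0.4845,2.8369)

0.48 2.84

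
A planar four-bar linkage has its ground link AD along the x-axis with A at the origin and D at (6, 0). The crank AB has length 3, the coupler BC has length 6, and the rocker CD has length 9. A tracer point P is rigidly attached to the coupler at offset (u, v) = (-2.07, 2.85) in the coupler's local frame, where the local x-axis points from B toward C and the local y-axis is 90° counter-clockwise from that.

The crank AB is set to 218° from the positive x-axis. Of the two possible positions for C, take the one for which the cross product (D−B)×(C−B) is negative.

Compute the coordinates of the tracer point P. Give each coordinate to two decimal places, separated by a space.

-0.85 1.33

A=(0,0), D=(6.00,0)
B = A + 3.00·(cos218°, sin218°) = (-2.3640, -1.8470)
|BD| = 8.5655
circle(B,6.00) ∩ circle(D,9.00): a=1.6560, h=5.7670
  candidates: C₊=(-1.9906,4.1414) cross=49.397; C₋=(0.4965,-7.1212) cross=-49.397
  mode - wants cross < 0 → take C=(0.4965,-7.1212) (cross=-49.397)
ex = (C−B)/|BC| = (0.4768,-0.8790); ey = (0.8790,0.4768)
P = B + -2.07·ex + 2.85·ey = (-0.8457,1.3314)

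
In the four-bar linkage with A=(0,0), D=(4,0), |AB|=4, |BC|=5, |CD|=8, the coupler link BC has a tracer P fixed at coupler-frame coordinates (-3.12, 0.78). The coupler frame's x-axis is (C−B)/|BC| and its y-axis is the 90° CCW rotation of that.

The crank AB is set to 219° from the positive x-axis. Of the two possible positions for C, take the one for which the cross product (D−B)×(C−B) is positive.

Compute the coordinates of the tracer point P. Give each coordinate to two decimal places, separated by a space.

A=(0,0), D=(4.00,0)
B = A + 4.00·(cos219°, sin219°) = (-3.1086, -2.5173)
|BD| = 7.5411
circle(B,5.00) ∩ circle(D,8.00): a=1.1847, h=4.8576
  candidates: C₊=(-3.6133,2.4572) cross=36.632; C₋=(-0.3703,-6.7008) cross=-36.632
  mode + wants cross > 0 → take C=(-3.6133,2.4572) (cross=36.632)
ex = (C−B)/|BC| = (-0.1009,0.9949); ey = (-0.9949,-0.1009)
P = B + -3.12·ex + 0.78·ey = (-3.5697,-5.7001)

-3.57 -5.70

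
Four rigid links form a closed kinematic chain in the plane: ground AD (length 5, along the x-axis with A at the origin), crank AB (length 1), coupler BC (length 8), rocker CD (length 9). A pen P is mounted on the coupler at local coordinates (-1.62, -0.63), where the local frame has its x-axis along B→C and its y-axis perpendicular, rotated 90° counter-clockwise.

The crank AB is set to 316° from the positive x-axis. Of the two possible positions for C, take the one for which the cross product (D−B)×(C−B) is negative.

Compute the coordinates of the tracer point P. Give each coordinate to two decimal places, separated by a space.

A=(0,0), D=(5.00,0)
B = A + 1.00·(cos316°, sin316°) = (0.7193, -0.6947)
|BD| = 4.3367
circle(B,8.00) ∩ circle(D,9.00): a=0.2083, h=7.9973
  candidates: C₊=(-0.3561,7.2327) cross=34.682; C₋=(2.2060,-8.5553) cross=-34.682
  mode - wants cross < 0 → take C=(2.2060,-8.5553) (cross=-34.682)
ex = (C−B)/|BC| = (0.1858,-0.9826); ey = (0.9826,0.1858)
P = B + -1.62·ex + -0.63·ey = (-0.2007,0.7801)

-0.20 0.78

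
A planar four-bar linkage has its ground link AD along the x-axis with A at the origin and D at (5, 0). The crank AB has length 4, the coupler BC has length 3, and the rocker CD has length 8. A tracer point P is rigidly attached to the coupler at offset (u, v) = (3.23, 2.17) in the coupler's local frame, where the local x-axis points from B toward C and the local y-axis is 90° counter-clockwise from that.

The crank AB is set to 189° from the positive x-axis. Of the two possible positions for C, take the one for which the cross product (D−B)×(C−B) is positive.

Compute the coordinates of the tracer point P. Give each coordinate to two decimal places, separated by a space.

-4.60 3.21

A=(0,0), D=(5.00,0)
B = A + 4.00·(cos189°, sin189°) = (-3.9508, -0.6257)
|BD| = 8.9726
circle(B,3.00) ∩ circle(D,8.00): a=1.4214, h=2.6419
  candidates: C₊=(-2.7170,2.1088) cross=23.705; C₋=(-2.3486,-3.1621) cross=-23.705
  mode + wants cross > 0 → take C=(-2.7170,2.1088) (cross=23.705)
ex = (C−B)/|BC| = (0.4112,0.9115); ey = (-0.9115,0.4112)
P = B + 3.23·ex + 2.17·ey = (-4.6005,3.2109)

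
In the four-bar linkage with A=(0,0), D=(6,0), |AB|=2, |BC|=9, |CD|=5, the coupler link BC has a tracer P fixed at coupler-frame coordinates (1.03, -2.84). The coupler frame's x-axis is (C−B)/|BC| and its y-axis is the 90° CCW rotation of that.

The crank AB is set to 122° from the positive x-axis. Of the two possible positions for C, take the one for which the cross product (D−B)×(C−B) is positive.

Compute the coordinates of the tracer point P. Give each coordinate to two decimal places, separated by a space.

0.89 -0.61

A=(0,0), D=(6.00,0)
B = A + 2.00·(cos122°, sin122°) = (-1.0598, 1.6961)
|BD| = 7.2607
circle(B,9.00) ∩ circle(D,5.00): a=7.4867, h=4.9949
  candidates: C₊=(7.3866,4.8039) cross=36.266; C₋=(5.0530,-4.9095) cross=-36.266
  mode + wants cross > 0 → take C=(7.3866,4.8039) (cross=36.266)
ex = (C−B)/|BC| = (0.9385,0.3453); ey = (-0.3453,0.9385)
P = B + 1.03·ex + -2.84·ey = (0.8875,-0.6135)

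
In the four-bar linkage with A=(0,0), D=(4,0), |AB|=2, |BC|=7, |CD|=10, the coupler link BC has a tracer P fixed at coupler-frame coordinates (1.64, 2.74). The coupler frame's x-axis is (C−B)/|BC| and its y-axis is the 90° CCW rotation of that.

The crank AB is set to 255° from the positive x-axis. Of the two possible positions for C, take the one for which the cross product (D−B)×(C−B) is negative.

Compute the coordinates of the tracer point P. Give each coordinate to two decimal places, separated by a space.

2.23 -3.56

A=(0,0), D=(4.00,0)
B = A + 2.00·(cos255°, sin255°) = (-0.5176, -1.9319)
|BD| = 4.9134
circle(B,7.00) ∩ circle(D,10.00): a=-2.7333, h=6.4443
  candidates: C₊=(-5.5646,2.9188) cross=31.663; C₋=(-0.4970,-8.9318) cross=-31.663
  mode - wants cross < 0 → take C=(-0.4970,-8.9318) (cross=-31.663)
ex = (C−B)/|BC| = (0.0030,-1.0000); ey = (1.0000,0.0030)
P = B + 1.64·ex + 2.74·ey = (2.2272,-3.5637)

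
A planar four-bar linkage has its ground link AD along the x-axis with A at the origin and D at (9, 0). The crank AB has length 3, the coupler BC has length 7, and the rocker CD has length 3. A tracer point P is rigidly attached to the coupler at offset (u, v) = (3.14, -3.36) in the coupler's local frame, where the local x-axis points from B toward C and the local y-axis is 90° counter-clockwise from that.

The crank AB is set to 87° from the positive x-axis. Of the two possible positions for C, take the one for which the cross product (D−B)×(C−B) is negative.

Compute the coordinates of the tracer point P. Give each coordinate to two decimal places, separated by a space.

1.03 -1.52

A=(0,0), D=(9.00,0)
B = A + 3.00·(cos87°, sin87°) = (0.1570, 2.9959)
|BD| = 9.3367
circle(B,7.00) ∩ circle(D,3.00): a=6.8104, h=1.6180
  candidates: C₊=(7.1265,2.3431) cross=15.107; C₋=(6.0881,-0.7219) cross=-15.107
  mode - wants cross < 0 → take C=(6.0881,-0.7219) (cross=-15.107)
ex = (C−B)/|BC| = (0.8473,-0.5311); ey = (0.5311,0.8473)
P = B + 3.14·ex + -3.36·ey = (1.0330,-1.5187)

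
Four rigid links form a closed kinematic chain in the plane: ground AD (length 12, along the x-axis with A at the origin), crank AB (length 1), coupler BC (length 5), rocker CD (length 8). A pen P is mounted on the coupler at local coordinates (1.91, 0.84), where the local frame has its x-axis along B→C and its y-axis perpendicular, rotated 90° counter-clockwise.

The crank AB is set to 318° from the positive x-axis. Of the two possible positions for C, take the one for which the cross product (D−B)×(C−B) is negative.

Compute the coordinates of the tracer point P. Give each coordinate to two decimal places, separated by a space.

A=(0,0), D=(12.00,0)
B = A + 1.00·(cos318°, sin318°) = (0.7431, -0.6691)
|BD| = 11.2767
circle(B,5.00) ∩ circle(D,8.00): a=3.9091, h=3.1175
  candidates: C₊=(4.4604,2.6748) cross=35.155; C₋=(4.8304,-3.5492) cross=-35.155
  mode - wants cross < 0 → take C=(4.8304,-3.5492) (cross=-35.155)
ex = (C−B)/|BC| = (0.8174,-0.5760); ey = (0.5760,0.8174)
P = B + 1.91·ex + 0.84·ey = (2.7883,-1.0826)

2.79 -1.08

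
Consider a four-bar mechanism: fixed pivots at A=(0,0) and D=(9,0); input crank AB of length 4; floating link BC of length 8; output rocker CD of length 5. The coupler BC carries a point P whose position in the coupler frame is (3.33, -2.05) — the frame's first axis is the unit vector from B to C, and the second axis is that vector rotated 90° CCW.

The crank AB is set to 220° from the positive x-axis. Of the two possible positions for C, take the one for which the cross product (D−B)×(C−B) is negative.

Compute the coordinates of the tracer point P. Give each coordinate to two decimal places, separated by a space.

0.18 -4.76

A=(0,0), D=(9.00,0)
B = A + 4.00·(cos220°, sin220°) = (-3.0642, -2.5712)
|BD| = 12.3351
circle(B,8.00) ∩ circle(D,5.00): a=7.7484, h=1.9905
  candidates: C₊=(4.0991,0.9907) cross=24.553; C₋=(4.9289,-2.9028) cross=-24.553
  mode - wants cross < 0 → take C=(4.9289,-2.9028) (cross=-24.553)
ex = (C−B)/|BC| = (0.9991,-0.0415); ey = (0.0415,0.9991)
P = B + 3.33·ex + -2.05·ey = (0.1780,-4.7575)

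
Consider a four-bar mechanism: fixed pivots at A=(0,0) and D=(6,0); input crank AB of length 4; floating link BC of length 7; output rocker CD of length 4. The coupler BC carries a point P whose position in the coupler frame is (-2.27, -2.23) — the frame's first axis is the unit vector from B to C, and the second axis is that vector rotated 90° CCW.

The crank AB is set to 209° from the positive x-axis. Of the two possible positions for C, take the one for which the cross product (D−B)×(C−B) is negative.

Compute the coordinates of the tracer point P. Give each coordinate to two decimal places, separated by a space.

-6.09 -3.78

A=(0,0), D=(6.00,0)
B = A + 4.00·(cos209°, sin209°) = (-3.4985, -1.9392)
|BD| = 9.6944
circle(B,7.00) ∩ circle(D,4.00): a=6.5492, h=2.4714
  candidates: C₊=(2.4240,1.7923) cross=23.959; C₋=(3.4127,-3.0506) cross=-23.959
  mode - wants cross < 0 → take C=(3.4127,-3.0506) (cross=-23.959)
ex = (C−B)/|BC| = (0.9873,-0.1588); ey = (0.1588,0.9873)
P = B + -2.27·ex + -2.23·ey = (-6.0937,-3.7806)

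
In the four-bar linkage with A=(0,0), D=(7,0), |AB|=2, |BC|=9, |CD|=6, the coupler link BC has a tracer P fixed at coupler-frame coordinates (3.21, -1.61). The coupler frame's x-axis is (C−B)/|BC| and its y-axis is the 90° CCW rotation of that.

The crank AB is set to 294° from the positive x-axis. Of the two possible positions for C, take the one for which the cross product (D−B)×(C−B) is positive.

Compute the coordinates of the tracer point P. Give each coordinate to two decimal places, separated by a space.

3.87 0.05

A=(0,0), D=(7.00,0)
B = A + 2.00·(cos294°, sin294°) = (0.8135, -1.8271)
|BD| = 6.4507
circle(B,9.00) ∩ circle(D,6.00): a=6.7133, h=5.9942
  candidates: C₊=(5.5541,5.8232) cross=38.667; C₋=(8.9497,-5.6744) cross=-38.667
  mode + wants cross > 0 → take C=(5.5541,5.8232) (cross=38.667)
ex = (C−B)/|BC| = (0.5267,0.8500); ey = (-0.8500,0.5267)
P = B + 3.21·ex + -1.61·ey = (3.8728,0.0535)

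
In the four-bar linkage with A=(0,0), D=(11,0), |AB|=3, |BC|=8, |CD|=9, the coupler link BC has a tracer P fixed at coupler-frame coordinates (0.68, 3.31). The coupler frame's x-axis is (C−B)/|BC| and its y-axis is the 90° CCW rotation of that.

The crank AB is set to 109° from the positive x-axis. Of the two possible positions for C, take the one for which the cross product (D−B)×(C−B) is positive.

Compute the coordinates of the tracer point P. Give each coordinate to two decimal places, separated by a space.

A=(0,0), D=(11.00,0)
B = A + 3.00·(cos109°, sin109°) = (-0.9767, 2.8366)
|BD| = 12.3080
circle(B,8.00) ∩ circle(D,9.00): a=5.4634, h=5.8439
  candidates: C₊=(5.6864,7.2640) cross=71.927; C₋=(2.9928,-4.1092) cross=-71.927
  mode + wants cross > 0 → take C=(5.6864,7.2640) (cross=71.927)
ex = (C−B)/|BC| = (0.8329,0.5534); ey = (-0.5534,0.8329)
P = B + 0.68·ex + 3.31·ey = (-2.2422,5.9698)

-2.24 5.97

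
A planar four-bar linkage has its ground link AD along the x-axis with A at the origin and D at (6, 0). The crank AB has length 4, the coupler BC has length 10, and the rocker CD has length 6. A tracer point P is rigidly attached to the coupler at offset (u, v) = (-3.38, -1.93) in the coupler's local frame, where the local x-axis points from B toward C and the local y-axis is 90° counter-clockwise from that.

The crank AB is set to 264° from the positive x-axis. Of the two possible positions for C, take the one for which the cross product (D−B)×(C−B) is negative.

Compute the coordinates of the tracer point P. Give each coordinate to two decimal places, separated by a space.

-3.95 -5.61

A=(0,0), D=(6.00,0)
B = A + 4.00·(cos264°, sin264°) = (-0.4181, -3.9781)
|BD| = 7.5510
circle(B,10.00) ∩ circle(D,6.00): a=8.0134, h=5.9822
  candidates: C₊=(3.2414,5.3282) cross=45.171; C₋=(9.5446,-4.8411) cross=-45.171
  mode - wants cross < 0 → take C=(9.5446,-4.8411) (cross=-45.171)
ex = (C−B)/|BC| = (0.9963,-0.0863); ey = (0.0863,0.9963)
P = B + -3.38·ex + -1.93·ey = (-3.9521,-5.6092)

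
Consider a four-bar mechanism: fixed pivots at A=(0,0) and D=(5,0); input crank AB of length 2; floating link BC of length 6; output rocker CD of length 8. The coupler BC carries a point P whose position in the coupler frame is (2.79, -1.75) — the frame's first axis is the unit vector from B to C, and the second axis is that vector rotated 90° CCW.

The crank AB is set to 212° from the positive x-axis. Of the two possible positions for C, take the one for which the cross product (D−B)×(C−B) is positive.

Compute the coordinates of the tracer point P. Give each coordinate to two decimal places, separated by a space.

A=(0,0), D=(5.00,0)
B = A + 2.00·(cos212°, sin212°) = (-1.6961, -1.0598)
|BD| = 6.7795
circle(B,6.00) ∩ circle(D,8.00): a=1.3247, h=5.8519
  candidates: C₊=(-1.3026,4.9272) cross=39.673; C₋=(0.5271,-6.6327) cross=-39.673
  mode + wants cross > 0 → take C=(-1.3026,4.9272) (cross=39.673)
ex = (C−B)/|BC| = (0.0656,0.9978); ey = (-0.9978,0.0656)
P = B + 2.79·ex + -1.75·ey = (0.2331,1.6094)

0.23 1.61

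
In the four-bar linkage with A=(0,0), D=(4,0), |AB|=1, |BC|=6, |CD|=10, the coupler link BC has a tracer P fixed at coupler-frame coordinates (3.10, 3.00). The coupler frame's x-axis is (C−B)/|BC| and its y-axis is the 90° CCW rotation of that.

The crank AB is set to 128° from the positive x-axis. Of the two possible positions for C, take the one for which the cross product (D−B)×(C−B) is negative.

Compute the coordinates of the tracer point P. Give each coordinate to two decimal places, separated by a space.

A=(0,0), D=(4.00,0)
B = A + 1.00·(cos128°, sin128°) = (-0.6157, 0.7880)
|BD| = 4.6824
circle(B,6.00) ∩ circle(D,10.00): a=-4.4928, h=3.9768
  candidates: C₊=(-4.3751,5.4642) cross=18.621; C₋=(-5.7136,-2.3759) cross=-18.621
  mode - wants cross < 0 → take C=(-5.7136,-2.3759) (cross=-18.621)
ex = (C−B)/|BC| = (-0.8497,-0.5273); ey = (0.5273,-0.8497)
P = B + 3.10·ex + 3.00·ey = (-1.6676,-3.3957)

-1.67 -3.40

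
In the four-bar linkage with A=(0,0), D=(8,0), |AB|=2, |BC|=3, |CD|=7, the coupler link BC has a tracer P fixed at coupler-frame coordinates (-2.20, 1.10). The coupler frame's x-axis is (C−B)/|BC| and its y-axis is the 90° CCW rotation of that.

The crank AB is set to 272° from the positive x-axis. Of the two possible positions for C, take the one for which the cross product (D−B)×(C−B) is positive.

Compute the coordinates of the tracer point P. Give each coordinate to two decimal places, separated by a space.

-1.69 -3.72

A=(0,0), D=(8.00,0)
B = A + 2.00·(cos272°, sin272°) = (0.0698, -1.9988)
|BD| = 8.1782
circle(B,3.00) ∩ circle(D,7.00): a=1.6436, h=2.5097
  candidates: C₊=(1.0502,0.8365) cross=20.525; C₋=(2.2769,-4.0307) cross=-20.525
  mode + wants cross > 0 → take C=(1.0502,0.8365) (cross=20.525)
ex = (C−B)/|BC| = (0.3268,0.9451); ey = (-0.9451,0.3268)
P = B + -2.20·ex + 1.10·ey = (-1.6887,-3.7185)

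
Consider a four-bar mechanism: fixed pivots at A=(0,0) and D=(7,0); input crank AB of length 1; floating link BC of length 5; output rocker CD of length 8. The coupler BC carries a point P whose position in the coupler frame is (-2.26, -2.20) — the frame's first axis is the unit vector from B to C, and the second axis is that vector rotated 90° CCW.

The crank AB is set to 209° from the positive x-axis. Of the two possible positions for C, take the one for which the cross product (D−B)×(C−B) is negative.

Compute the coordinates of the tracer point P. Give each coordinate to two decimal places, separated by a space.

A=(0,0), D=(7.00,0)
B = A + 1.00·(cos209°, sin209°) = (-0.8746, -0.4848)
|BD| = 7.8895
circle(B,5.00) ∩ circle(D,8.00): a=1.4731, h=4.7781
  candidates: C₊=(0.3021,4.3747) cross=37.697; C₋=(0.8893,-5.1633) cross=-37.697
  mode - wants cross < 0 → take C=(0.8893,-5.1633) (cross=-37.697)
ex = (C−B)/|BC| = (0.3528,-0.9357); ey = (0.9357,0.3528)
P = B + -2.26·ex + -2.20·ey = (-3.7305,0.8537)

-3.73 0.85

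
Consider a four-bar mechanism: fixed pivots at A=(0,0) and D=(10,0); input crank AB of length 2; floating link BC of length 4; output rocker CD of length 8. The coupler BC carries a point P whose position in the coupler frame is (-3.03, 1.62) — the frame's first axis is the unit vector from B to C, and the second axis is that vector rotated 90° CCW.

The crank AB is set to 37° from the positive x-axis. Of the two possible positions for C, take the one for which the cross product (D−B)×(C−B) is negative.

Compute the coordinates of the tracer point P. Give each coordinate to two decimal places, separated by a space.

A=(0,0), D=(10.00,0)
B = A + 2.00·(cos37°, sin37°) = (1.5973, 1.2036)
|BD| = 8.4885
circle(B,4.00) ∩ circle(D,8.00): a=1.4169, h=3.7406
  candidates: C₊=(3.5303,4.7056) cross=31.752; C₋=(2.4694,-2.7001) cross=-31.752
  mode - wants cross < 0 → take C=(2.4694,-2.7001) (cross=-31.752)
ex = (C−B)/|BC| = (0.2180,-0.9759); ey = (0.9759,0.2180)
P = B + -3.03·ex + 1.62·ey = (2.5176,4.5140)

2.52 4.51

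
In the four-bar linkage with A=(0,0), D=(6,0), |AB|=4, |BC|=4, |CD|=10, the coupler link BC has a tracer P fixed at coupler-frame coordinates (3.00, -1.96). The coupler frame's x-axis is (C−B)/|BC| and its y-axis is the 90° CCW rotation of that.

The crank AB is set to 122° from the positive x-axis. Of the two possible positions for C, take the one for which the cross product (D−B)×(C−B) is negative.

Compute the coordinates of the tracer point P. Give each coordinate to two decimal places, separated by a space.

A=(0,0), D=(6.00,0)
B = A + 4.00·(cos122°, sin122°) = (-2.1197, 3.3922)
|BD| = 8.7998
circle(B,4.00) ∩ circle(D,10.00): a=-0.3730, h=3.9826
  candidates: C₊=(-0.9286,7.2107) cross=35.046; C₋=(-3.9990,-0.1388) cross=-35.046
  mode - wants cross < 0 → take C=(-3.9990,-0.1388) (cross=-35.046)
ex = (C−B)/|BC| = (-0.4698,-0.8828); ey = (0.8828,-0.4698)
P = B + 3.00·ex + -1.96·ey = (-5.2594,1.6648)

-5.26 1.66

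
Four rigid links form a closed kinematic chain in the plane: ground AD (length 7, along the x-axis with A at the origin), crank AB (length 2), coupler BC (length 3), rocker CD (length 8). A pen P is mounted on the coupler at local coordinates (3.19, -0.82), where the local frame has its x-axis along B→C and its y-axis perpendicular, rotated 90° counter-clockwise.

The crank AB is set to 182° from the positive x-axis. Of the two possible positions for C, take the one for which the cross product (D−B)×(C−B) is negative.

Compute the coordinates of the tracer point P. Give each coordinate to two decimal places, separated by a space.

A=(0,0), D=(7.00,0)
B = A + 2.00·(cos182°, sin182°) = (-1.9988, -0.0698)
|BD| = 8.9991
circle(B,3.00) ∩ circle(D,8.00): a=1.4436, h=2.6298
  candidates: C₊=(-0.5756,2.5711) cross=23.666; C₋=(-0.5348,-2.6883) cross=-23.666
  mode - wants cross < 0 → take C=(-0.5348,-2.6883) (cross=-23.666)
ex = (C−B)/|BC| = (0.4880,-0.8728); ey = (0.8728,0.4880)
P = B + 3.19·ex + -0.82·ey = (-1.1578,-3.2543)

-1.16 -3.25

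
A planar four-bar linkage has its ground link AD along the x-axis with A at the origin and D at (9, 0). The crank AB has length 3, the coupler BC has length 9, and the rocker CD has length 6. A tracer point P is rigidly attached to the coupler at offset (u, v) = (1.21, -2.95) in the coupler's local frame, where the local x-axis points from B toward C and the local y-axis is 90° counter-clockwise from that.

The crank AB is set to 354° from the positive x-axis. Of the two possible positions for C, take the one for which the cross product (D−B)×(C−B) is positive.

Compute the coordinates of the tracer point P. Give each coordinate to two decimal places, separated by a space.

A=(0,0), D=(9.00,0)
B = A + 3.00·(cos354°, sin354°) = (2.9836, -0.3136)
|BD| = 6.0246
circle(B,9.00) ∩ circle(D,6.00): a=6.7470, h=5.9564
  candidates: C₊=(9.4114,5.9859) cross=35.885; C₋=(10.0314,-5.9107) cross=-35.885
  mode + wants cross > 0 → take C=(9.4114,5.9859) (cross=35.885)
ex = (C−B)/|BC| = (0.7142,0.6999); ey = (-0.6999,0.7142)
P = B + 1.21·ex + -2.95·ey = (5.9126,-1.5735)

5.91 -1.57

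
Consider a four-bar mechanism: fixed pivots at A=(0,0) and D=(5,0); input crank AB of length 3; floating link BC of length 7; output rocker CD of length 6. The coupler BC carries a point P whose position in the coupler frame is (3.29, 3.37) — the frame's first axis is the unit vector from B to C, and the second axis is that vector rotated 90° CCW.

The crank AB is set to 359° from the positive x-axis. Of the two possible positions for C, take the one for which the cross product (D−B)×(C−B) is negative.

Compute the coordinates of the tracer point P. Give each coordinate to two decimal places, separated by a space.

7.69 -0.50

A=(0,0), D=(5.00,0)
B = A + 3.00·(cos359°, sin359°) = (2.9995, -0.0524)
|BD| = 2.0011
circle(B,7.00) ∩ circle(D,6.00): a=4.2487, h=5.5631
  candidates: C₊=(7.1013,5.6200) cross=11.133; C₋=(7.3924,-5.5024) cross=-11.133
  mode - wants cross < 0 → take C=(7.3924,-5.5024) (cross=-11.133)
ex = (C−B)/|BC| = (0.6275,-0.7786); ey = (0.7786,0.6275)
P = B + 3.29·ex + 3.37·ey = (7.6880,-0.4991)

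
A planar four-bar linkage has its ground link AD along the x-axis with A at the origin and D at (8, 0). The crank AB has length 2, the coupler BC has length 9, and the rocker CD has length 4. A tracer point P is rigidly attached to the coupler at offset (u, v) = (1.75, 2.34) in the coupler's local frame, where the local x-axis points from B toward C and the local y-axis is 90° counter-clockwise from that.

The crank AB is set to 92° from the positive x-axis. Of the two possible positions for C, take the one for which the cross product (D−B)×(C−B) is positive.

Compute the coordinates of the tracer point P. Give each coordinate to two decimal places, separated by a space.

A=(0,0), D=(8.00,0)
B = A + 2.00·(cos92°, sin92°) = (-0.0698, 1.9988)
|BD| = 8.3137
circle(B,9.00) ∩ circle(D,4.00): a=8.0661, h=3.9923
  candidates: C₊=(8.7195,3.9348) cross=33.191; C₋=(6.7998,-3.8157) cross=-33.191
  mode + wants cross > 0 → take C=(8.7195,3.9348) (cross=33.191)
ex = (C−B)/|BC| = (0.9766,0.2151); ey = (-0.2151,0.9766)
P = B + 1.75·ex + 2.34·ey = (1.1359,4.6604)

1.14 4.66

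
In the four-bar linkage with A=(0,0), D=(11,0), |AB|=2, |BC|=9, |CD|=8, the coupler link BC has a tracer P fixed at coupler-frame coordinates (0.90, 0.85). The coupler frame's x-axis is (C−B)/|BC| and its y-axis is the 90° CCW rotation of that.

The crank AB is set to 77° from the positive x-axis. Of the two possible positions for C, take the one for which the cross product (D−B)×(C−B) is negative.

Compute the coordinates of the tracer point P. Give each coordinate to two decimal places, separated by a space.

A=(0,0), D=(11.00,0)
B = A + 2.00·(cos77°, sin77°) = (0.4499, 1.9487)
|BD| = 10.7286
circle(B,9.00) ∩ circle(D,8.00): a=6.1566, h=6.5648
  candidates: C₊=(7.6965,7.2861) cross=70.431; C₋=(5.3116,-5.6251) cross=-70.431
  mode - wants cross < 0 → take C=(5.3116,-5.6251) (cross=-70.431)
ex = (C−B)/|BC| = (0.5402,-0.8415); ey = (0.8415,0.5402)
P = B + 0.90·ex + 0.85·ey = (1.6514,1.6505)

1.65 1.65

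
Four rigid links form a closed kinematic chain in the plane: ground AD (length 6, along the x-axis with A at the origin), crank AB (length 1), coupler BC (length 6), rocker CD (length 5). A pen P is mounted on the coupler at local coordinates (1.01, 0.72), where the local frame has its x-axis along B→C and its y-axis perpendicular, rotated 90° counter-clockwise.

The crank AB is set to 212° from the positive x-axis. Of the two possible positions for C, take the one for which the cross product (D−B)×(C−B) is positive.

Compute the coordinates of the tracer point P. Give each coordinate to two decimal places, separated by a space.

A=(0,0), D=(6.00,0)
B = A + 1.00·(cos212°, sin212°) = (-0.8480, -0.5299)
|BD| = 6.8685
circle(B,6.00) ∩ circle(D,5.00): a=4.2350, h=4.2503
  candidates: C₊=(3.0464,4.0344) cross=29.193; C₋=(3.7023,-4.4408) cross=-29.193
  mode + wants cross > 0 → take C=(3.0464,4.0344) (cross=29.193)
ex = (C−B)/|BC| = (0.6491,0.7607); ey = (-0.7607,0.6491)
P = B + 1.01·ex + 0.72·ey = (-0.7402,0.7057)

-0.74 0.71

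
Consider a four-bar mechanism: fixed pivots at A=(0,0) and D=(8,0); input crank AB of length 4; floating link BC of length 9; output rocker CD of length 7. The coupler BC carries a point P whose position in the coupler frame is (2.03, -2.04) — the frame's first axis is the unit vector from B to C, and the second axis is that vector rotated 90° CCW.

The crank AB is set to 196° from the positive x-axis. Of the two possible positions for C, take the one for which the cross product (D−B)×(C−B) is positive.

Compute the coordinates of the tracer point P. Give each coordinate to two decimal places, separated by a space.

-0.97 -1.30

A=(0,0), D=(8.00,0)
B = A + 4.00·(cos196°, sin196°) = (-3.8450, -1.1025)
|BD| = 11.8962
circle(B,9.00) ∩ circle(D,7.00): a=7.2931, h=5.2736
  candidates: C₊=(2.9279,4.8243) cross=62.736; C₋=(3.9054,-5.6775) cross=-62.736
  mode + wants cross > 0 → take C=(2.9279,4.8243) (cross=62.736)
ex = (C−B)/|BC| = (0.7525,0.6585); ey = (-0.6585,0.7525)
P = B + 2.03·ex + -2.04·ey = (-0.9740,-1.3009)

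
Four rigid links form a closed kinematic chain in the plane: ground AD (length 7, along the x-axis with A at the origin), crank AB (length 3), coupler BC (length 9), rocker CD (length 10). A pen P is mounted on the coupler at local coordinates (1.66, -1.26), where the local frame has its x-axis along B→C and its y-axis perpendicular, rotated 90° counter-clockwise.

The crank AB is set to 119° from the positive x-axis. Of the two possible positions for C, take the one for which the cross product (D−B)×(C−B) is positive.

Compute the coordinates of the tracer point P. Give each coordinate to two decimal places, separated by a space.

A=(0,0), D=(7.00,0)
B = A + 3.00·(cos119°, sin119°) = (-1.4544, 2.6239)
|BD| = 8.8522
circle(B,9.00) ∩ circle(D,10.00): a=3.3529, h=8.3521
  candidates: C₊=(4.2235,9.6068) cross=73.935; C₋=(-0.7278,-6.3468) cross=-73.935
  mode + wants cross > 0 → take C=(4.2235,9.6068) (cross=73.935)
ex = (C−B)/|BC| = (0.6309,0.7759); ey = (-0.7759,0.6309)
P = B + 1.66·ex + -1.26·ey = (0.5704,3.1169)

0.57 3.12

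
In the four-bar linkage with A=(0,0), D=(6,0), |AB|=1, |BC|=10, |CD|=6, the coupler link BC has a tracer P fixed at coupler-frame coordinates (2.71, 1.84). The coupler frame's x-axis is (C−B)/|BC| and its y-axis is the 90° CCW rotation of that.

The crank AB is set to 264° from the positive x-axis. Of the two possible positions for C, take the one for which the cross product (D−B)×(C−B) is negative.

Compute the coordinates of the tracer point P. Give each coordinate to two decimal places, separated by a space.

3.13 -0.47

A=(0,0), D=(6.00,0)
B = A + 1.00·(cos264°, sin264°) = (-0.1045, -0.9945)
|BD| = 6.1850
circle(B,10.00) ∩ circle(D,6.00): a=8.2663, h=5.6275
  candidates: C₊=(7.1493,5.8889) cross=34.806; C₋=(8.9591,-5.2196) cross=-34.806
  mode - wants cross < 0 → take C=(8.9591,-5.2196) (cross=-34.806)
ex = (C−B)/|BC| = (0.9064,-0.4225); ey = (0.4225,0.9064)
P = B + 2.71·ex + 1.84·ey = (3.1291,-0.4718)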